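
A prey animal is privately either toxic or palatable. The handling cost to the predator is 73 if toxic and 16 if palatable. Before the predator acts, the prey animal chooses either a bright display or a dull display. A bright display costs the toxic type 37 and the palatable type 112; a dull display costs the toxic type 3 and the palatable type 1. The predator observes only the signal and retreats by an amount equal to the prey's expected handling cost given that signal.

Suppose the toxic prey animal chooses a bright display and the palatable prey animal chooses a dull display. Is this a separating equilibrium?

Yes

If types separate, bright display earns payment 73 and dull display earns 16.
Toxic: bright display gives 73 − 37 = 36; dull display gives 16 − 3 = 13. No deviation. ✓
Palatable: dull display gives 16 − 1 = 15; bright display gives 73 − 112 = -39. No deviation. ✓
Neither type gains from mimicking the other.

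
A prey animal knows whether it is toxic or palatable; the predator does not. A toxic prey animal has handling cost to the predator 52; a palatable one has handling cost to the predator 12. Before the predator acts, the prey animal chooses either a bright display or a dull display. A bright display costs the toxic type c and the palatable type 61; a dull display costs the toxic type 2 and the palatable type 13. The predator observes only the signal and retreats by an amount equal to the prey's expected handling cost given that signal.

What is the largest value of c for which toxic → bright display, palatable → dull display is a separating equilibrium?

42

Under separation: bright display → toxic (pays 52); dull display → palatable (pays 12).
Palatable: 12 − 13 = -1 ≥ 52 − 61 = -9. Holds regardless of c. ✓
Toxic: 52 − c ≥ 12 − 2, so c ≤ 52 − 10 = 42.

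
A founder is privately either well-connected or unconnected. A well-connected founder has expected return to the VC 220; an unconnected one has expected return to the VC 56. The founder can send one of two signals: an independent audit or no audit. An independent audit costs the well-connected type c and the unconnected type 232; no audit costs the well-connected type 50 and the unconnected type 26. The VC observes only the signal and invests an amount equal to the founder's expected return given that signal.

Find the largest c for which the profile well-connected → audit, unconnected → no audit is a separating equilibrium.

214

Under separation: audit → well-connected (pays 220); no audit → unconnected (pays 56).
Unconnected: 56 − 26 = 30 ≥ 220 − 232 = -12. Holds regardless of c. ✓
Well-connected: 220 − c ≥ 56 − 50, so c ≤ 220 − 6 = 214.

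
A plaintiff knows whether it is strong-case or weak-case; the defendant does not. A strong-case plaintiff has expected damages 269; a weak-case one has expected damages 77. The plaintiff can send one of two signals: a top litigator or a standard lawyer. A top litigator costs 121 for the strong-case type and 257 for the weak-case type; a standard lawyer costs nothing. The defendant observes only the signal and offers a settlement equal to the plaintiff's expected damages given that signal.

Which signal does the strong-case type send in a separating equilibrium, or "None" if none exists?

Try strong-case → top litigator, weak-case → standard lawyer:
  Under separation the defendant infers type exactly: top litigator → strong-case (pays 269), standard lawyer → weak-case (pays 77).
  Strong-case: top litigator gives 269 − 121 = 148; standard lawyer gives 77 − 0 = 77. No deviation. ✓
  Weak-case: standard lawyer gives 77 − 0 = 77; top litigator gives 269 − 257 = 12. No deviation. ✓
Both hold — the strong-case type sends top litigator.

top litigator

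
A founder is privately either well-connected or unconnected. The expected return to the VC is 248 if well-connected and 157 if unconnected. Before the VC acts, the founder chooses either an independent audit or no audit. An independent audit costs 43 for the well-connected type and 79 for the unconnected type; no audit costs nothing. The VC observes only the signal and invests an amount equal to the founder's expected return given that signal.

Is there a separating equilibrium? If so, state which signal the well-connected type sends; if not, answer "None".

Try well-connected → audit, unconnected → no audit:
  Under separation the VC infers type exactly: audit → well-connected (pays 248), no audit → unconnected (pays 157).
  Well-connected: audit gives 248 − 43 = 205; no audit gives 157 − 0 = 157. No deviation. ✓
  Unconnected: no audit gives 157 − 0 = 157; audit gives 248 − 79 = 169. Would deviate. ✗
Try well-connected → no audit, unconnected → audit:
  Under separation the VC infers type exactly: no audit → well-connected (pays 248), audit → unconnected (pays 157).
  Well-connected: no audit gives 248 − 0 = 248; audit gives 157 − 43 = 114. No deviation. ✓
  Unconnected: audit gives 157 − 79 = 78; no audit gives 248 − 0 = 248. Would deviate. ✗
Neither assignment is incentive-compatible.

None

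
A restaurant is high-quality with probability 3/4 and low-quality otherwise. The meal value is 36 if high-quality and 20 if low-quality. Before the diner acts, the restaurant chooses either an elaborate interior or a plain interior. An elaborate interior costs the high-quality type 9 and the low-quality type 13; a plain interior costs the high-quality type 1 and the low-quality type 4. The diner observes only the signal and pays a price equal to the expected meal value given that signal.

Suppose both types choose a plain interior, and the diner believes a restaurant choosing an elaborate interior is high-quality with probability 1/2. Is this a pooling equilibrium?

At the pooled signal (plain interior) the diner holds the prior 3/4 and pays 3/4·36 + 1/4·20 = 32. Off-path (elaborate interior) belief 1/2 gives 1/2·36 + 1/2·20 = 28.
High-quality: plain interior gives 32 − 1 = 31; elaborate interior gives 28 − 9 = 19. Stays. ✓
Low-quality: plain interior gives 32 − 4 = 28; elaborate interior gives 28 − 13 = 15. Stays. ✓

Yes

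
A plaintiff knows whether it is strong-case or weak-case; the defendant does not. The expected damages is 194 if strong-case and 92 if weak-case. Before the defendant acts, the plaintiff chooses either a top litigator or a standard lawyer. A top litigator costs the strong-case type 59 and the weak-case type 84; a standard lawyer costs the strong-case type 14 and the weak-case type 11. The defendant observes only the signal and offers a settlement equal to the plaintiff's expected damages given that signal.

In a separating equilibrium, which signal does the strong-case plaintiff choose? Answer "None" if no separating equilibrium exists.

Try strong-case → top litigator, weak-case → standard lawyer:
  Under separation the defendant infers type exactly: top litigator → strong-case (pays 194), standard lawyer → weak-case (pays 92).
  Strong-case: top litigator gives 194 − 59 = 135; standard lawyer gives 92 − 14 = 78. No deviation. ✓
  Weak-case: standard lawyer gives 92 − 11 = 81; top litigator gives 194 − 84 = 110. Would deviate. ✗
Try strong-case → standard lawyer, weak-case → top litigator:
  Under separation the defendant infers type exactly: standard lawyer → strong-case (pays 194), top litigator → weak-case (pays 92).
  Strong-case: standard lawyer gives 194 − 14 = 180; top litigator gives 92 − 59 = 33. No deviation. ✓
  Weak-case: top litigator gives 92 − 84 = 8; standard lawyer gives 194 − 11 = 183. Would deviate. ✗
Neither assignment is incentive-compatible.

None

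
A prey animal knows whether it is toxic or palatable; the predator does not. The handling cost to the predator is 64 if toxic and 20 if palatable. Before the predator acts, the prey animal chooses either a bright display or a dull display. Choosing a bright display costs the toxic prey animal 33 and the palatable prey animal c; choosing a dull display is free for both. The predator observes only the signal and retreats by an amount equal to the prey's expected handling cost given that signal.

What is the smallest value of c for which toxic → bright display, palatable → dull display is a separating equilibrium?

44

Under separation: bright display → toxic (pays 64); dull display → palatable (pays 20).
Toxic: 64 − 33 = 31 ≥ 20 − 0 = 20. Holds regardless of c. ✓
Palatable: 20 − 0 ≥ 64 − c, so c ≥ 64 − 20 = 44.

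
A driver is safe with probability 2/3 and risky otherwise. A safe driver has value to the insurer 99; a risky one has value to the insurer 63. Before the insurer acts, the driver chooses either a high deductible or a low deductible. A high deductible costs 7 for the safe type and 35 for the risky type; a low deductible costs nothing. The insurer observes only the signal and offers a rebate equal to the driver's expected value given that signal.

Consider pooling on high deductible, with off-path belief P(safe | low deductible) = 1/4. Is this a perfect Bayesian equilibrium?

At the pooled signal (high deductible) the insurer holds the prior 2/3 and pays 2/3·99 + 1/3·63 = 87. Off-path (low deductible) belief 1/4 gives 1/4·99 + 3/4·63 = 72.
Safe: high deductible gives 87 − 7 = 80; low deductible gives 72 − 0 = 72. Stays. ✓
Risky: high deductible gives 87 − 35 = 52; low deductible gives 72 − 0 = 72. Deviates. ✗

No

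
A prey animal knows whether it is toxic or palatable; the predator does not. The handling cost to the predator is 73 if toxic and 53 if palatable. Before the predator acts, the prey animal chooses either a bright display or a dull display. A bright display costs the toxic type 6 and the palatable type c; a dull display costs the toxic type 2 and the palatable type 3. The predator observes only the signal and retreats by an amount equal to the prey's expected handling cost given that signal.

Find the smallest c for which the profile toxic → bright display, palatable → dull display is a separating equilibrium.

23

Under separation: bright display → toxic (pays 73); dull display → palatable (pays 53).
Toxic: 73 − 6 = 67 ≥ 53 − 2 = 51. Holds regardless of c. ✓
Palatable: 53 − 3 ≥ 73 − c, so c ≥ 73 − 50 = 23.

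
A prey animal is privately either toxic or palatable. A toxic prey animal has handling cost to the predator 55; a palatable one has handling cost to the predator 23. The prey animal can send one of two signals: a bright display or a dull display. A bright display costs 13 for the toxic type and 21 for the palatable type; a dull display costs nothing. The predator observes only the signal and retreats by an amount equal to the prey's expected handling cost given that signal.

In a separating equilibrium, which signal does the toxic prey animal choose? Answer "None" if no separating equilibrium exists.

None

Try toxic → bright display, palatable → dull display:
  If types separate, bright display earns payment 55 and dull display earns 23.
  Toxic: bright display gives 55 − 13 = 42; dull display gives 23 − 0 = 23. No deviation. ✓
  Palatable: dull display gives 23 − 0 = 23; bright display gives 55 − 21 = 34. Would deviate. ✗
Try toxic → dull display, palatable → bright display:
  If types separate, dull display earns payment 55 and bright display earns 23.
  Toxic: dull display gives 55 − 0 = 55; bright display gives 23 − 13 = 10. No deviation. ✓
  Palatable: bright display gives 23 − 21 = 2; dull display gives 55 − 0 = 55. Would deviate. ✗
Neither assignment is incentive-compatible.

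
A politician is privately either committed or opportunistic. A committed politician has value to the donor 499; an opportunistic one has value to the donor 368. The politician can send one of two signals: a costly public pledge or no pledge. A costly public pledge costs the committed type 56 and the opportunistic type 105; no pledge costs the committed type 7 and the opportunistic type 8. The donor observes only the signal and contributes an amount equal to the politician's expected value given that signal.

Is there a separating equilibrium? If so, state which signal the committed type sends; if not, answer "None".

Try committed → pledge, opportunistic → no pledge:
  If types separate, pledge earns payment 499 and no pledge earns 368.
  Committed: pledge gives 499 − 56 = 443; no pledge gives 368 − 7 = 361. No deviation. ✓
  Opportunistic: no pledge gives 368 − 8 = 360; pledge gives 499 − 105 = 394. Would deviate. ✗
Try committed → no pledge, opportunistic → pledge:
  If types separate, no pledge earns payment 499 and pledge earns 368.
  Committed: no pledge gives 499 − 7 = 492; pledge gives 368 − 56 = 312. No deviation. ✓
  Opportunistic: pledge gives 368 − 105 = 263; no pledge gives 499 − 8 = 491. Would deviate. ✗
Neither assignment is incentive-compatible.

None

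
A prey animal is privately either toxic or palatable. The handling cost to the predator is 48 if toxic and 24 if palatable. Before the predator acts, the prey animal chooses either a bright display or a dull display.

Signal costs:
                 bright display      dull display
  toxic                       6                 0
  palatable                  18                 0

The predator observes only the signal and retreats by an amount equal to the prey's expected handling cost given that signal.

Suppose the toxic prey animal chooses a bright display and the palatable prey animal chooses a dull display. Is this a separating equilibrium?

No

If types separate, bright display earns payment 48 and dull display earns 24.
Toxic: bright display gives 48 − 6 = 42; dull display gives 24 − 0 = 24. No deviation. ✓
Palatable: dull display gives 24 − 0 = 24; bright display gives 48 − 18 = 30. Would deviate. ✗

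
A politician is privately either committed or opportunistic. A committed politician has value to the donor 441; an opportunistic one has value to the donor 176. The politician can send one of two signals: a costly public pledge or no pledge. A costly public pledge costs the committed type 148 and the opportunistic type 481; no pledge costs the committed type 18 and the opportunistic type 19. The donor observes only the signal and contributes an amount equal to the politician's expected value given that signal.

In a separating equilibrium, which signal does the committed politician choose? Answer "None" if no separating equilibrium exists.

pledge

Try committed → pledge, opportunistic → no pledge:
  If types separate, pledge earns payment 441 and no pledge earns 176.
  Committed: pledge gives 441 − 148 = 293; no pledge gives 176 − 18 = 158. No deviation. ✓
  Opportunistic: no pledge gives 176 − 19 = 157; pledge gives 441 − 481 = -40. No deviation. ✓
Both hold — the committed type sends pledge.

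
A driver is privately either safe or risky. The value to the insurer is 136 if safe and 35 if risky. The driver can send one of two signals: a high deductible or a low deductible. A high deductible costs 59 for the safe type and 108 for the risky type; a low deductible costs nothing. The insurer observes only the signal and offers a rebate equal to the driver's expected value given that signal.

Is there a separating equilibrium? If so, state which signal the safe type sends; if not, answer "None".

Try safe → high deductible, risky → low deductible:
  If types separate, high deductible earns payment 136 and low deductible earns 35.
  Safe: high deductible gives 136 − 59 = 77; low deductible gives 35 − 0 = 35. No deviation. ✓
  Risky: low deductible gives 35 − 0 = 35; high deductible gives 136 − 108 = 28. No deviation. ✓
Both hold — the safe type sends high deductible.

high deductible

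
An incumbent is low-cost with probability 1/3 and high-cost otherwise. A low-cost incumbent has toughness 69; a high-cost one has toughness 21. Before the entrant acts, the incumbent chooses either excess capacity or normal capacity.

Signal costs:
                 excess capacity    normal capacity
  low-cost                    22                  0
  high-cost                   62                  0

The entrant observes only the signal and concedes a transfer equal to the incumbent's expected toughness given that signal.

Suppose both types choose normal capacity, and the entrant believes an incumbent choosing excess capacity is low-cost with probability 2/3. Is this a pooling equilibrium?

Yes

At the pooled signal (normal capacity) the entrant holds the prior 1/3 and pays 1/3·69 + 2/3·21 = 37. Off-path (excess capacity) belief 2/3 gives 2/3·69 + 1/3·21 = 53.
Low-cost: normal capacity gives 37 − 0 = 37; excess capacity gives 53 − 22 = 31. Stays. ✓
High-cost: normal capacity gives 37 − 0 = 37; excess capacity gives 53 − 62 = -9. Stays. ✓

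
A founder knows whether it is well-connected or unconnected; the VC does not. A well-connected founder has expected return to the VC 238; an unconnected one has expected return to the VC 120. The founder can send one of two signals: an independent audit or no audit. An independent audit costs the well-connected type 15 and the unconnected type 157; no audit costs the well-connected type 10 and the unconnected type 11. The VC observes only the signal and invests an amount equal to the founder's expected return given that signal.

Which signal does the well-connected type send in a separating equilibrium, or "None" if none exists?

Try well-connected → audit, unconnected → no audit:
  Under separation the VC infers type exactly: audit → well-connected (pays 238), no audit → unconnected (pays 120).
  Well-connected: audit gives 238 − 15 = 223; no audit gives 120 − 10 = 110. No deviation. ✓
  Unconnected: no audit gives 120 − 11 = 109; audit gives 238 − 157 = 81. No deviation. ✓
Both hold — the well-connected type sends audit.

audit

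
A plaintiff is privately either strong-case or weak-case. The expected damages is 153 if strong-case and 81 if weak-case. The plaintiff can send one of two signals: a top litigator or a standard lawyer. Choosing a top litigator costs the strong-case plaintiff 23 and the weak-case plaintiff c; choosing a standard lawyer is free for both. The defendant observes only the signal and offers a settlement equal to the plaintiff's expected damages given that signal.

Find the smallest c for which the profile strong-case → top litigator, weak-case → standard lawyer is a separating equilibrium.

72

Under separation: top litigator → strong-case (pays 153); standard lawyer → weak-case (pays 81).
Strong-case: 153 − 23 = 130 ≥ 81 − 0 = 81. Holds regardless of c. ✓
Weak-case: 81 − 0 ≥ 153 − c, so c ≥ 153 − 81 = 72.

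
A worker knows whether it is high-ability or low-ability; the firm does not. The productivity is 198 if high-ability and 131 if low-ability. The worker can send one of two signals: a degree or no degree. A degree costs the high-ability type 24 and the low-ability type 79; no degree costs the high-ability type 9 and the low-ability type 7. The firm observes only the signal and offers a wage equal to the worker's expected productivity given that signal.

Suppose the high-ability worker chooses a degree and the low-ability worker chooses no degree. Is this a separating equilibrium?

If types separate, degree earns payment 198 and no degree earns 131.
High-ability: degree gives 198 − 24 = 174; no degree gives 131 − 9 = 122. No deviation. ✓
Low-ability: no degree gives 131 − 7 = 124; degree gives 198 − 79 = 119. No deviation. ✓
Both incentive constraints hold.

Yes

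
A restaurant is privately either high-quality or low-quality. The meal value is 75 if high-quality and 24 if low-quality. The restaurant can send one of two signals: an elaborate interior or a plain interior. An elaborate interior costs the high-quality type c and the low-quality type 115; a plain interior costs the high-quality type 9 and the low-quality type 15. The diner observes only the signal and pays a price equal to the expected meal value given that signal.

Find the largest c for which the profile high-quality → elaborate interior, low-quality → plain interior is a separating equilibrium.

Under separation: elaborate interior → high-quality (pays 75); plain interior → low-quality (pays 24).
Low-quality: 24 − 15 = 9 ≥ 75 − 115 = -40. Holds regardless of c. ✓
High-quality: 75 − c ≥ 24 − 9, so c ≤ 75 − 15 = 60.

60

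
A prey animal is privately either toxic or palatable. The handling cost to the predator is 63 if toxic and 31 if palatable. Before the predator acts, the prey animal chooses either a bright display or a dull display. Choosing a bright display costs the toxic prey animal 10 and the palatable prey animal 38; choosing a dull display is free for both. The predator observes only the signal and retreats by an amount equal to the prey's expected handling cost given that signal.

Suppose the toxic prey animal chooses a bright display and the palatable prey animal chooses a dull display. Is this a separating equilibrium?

If types separate, bright display earns payment 63 and dull display earns 31.
Toxic: bright display gives 63 − 10 = 53; dull display gives 31 − 0 = 31. No deviation. ✓
Palatable: dull display gives 31 − 0 = 31; bright display gives 63 − 38 = 25. No deviation. ✓
Both incentive constraints hold.

Yes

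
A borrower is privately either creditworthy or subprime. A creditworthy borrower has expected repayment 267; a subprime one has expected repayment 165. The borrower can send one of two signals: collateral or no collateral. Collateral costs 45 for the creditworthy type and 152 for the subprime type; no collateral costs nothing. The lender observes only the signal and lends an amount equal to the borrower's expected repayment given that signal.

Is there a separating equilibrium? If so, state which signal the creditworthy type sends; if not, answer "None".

Try creditworthy → collateral, subprime → no collateral:
  Under separation the lender infers type exactly: collateral → creditworthy (pays 267), no collateral → subprime (pays 165).
  Creditworthy: collateral gives 267 − 45 = 222; no collateral gives 165 − 0 = 165. No deviation. ✓
  Subprime: no collateral gives 165 − 0 = 165; collateral gives 267 − 152 = 115. No deviation. ✓
Both hold — the creditworthy type sends collateral.

collateral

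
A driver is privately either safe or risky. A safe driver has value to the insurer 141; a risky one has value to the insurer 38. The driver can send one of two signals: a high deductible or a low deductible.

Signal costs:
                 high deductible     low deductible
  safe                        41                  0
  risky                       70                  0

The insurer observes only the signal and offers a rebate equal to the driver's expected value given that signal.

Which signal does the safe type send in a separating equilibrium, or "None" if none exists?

Try safe → high deductible, risky → low deductible:
  If types separate, high deductible earns payment 141 and low deductible earns 38.
  Safe: high deductible gives 141 − 41 = 100; low deductible gives 38 − 0 = 38. No deviation. ✓
  Risky: low deductible gives 38 − 0 = 38; high deductible gives 141 − 70 = 71. Would deviate. ✗
Try safe → low deductible, risky → high deductible:
  If types separate, low deductible earns payment 141 and high deductible earns 38.
  Safe: low deductible gives 141 − 0 = 141; high deductible gives 38 − 41 = -3. No deviation. ✓
  Risky: high deductible gives 38 − 70 = -32; low deductible gives 141 − 0 = 141. Would deviate. ✗
Neither assignment is incentive-compatible.

None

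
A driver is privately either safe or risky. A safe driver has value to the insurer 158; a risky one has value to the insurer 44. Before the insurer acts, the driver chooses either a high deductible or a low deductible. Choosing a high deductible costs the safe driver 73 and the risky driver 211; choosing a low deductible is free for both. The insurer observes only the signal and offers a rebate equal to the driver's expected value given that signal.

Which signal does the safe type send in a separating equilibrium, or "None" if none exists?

Try safe → high deductible, risky → low deductible:
  If types separate, high deductible earns payment 158 and low deductible earns 44.
  Safe: high deductible gives 158 − 73 = 85; low deductible gives 44 − 0 = 44. No deviation. ✓
  Risky: low deductible gives 44 − 0 = 44; high deductible gives 158 − 211 = -53. No deviation. ✓
Both hold — the safe type sends high deductible.

high deductible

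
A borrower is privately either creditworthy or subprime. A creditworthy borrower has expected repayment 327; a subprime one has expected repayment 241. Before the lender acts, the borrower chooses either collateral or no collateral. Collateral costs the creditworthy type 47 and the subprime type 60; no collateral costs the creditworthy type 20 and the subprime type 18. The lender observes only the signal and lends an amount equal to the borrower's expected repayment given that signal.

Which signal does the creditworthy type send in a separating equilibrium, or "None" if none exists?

None

Try creditworthy → collateral, subprime → no collateral:
  If types separate, collateral earns payment 327 and no collateral earns 241.
  Creditworthy: collateral gives 327 − 47 = 280; no collateral gives 241 − 20 = 221. No deviation. ✓
  Subprime: no collateral gives 241 − 18 = 223; collateral gives 327 − 60 = 267. Would deviate. ✗
Try creditworthy → no collateral, subprime → collateral:
  If types separate, no collateral earns payment 327 and collateral earns 241.
  Creditworthy: no collateral gives 327 − 20 = 307; collateral gives 241 − 47 = 194. No deviation. ✓
  Subprime: collateral gives 241 − 60 = 181; no collateral gives 327 − 18 = 309. Would deviate. ✗
Neither assignment is incentive-compatible.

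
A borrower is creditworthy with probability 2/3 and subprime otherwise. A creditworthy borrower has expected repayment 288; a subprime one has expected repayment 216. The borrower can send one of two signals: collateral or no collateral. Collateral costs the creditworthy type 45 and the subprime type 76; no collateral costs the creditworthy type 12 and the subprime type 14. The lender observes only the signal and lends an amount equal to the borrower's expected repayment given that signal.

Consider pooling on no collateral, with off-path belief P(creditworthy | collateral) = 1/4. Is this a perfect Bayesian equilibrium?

On the equilibrium path (no collateral) the lender holds the prior 2/3 and pays 2/3·288 + 1/3·216 = 264. Off-path (collateral) belief 1/4 gives 1/4·288 + 3/4·216 = 234.
Creditworthy: no collateral gives 264 − 12 = 252; collateral gives 234 − 45 = 189. Stays. ✓
Subprime: no collateral gives 264 − 14 = 250; collateral gives 234 − 76 = 158. Stays. ✓
Beliefs are Bayes-consistent on-path and both types best-respond.

Yes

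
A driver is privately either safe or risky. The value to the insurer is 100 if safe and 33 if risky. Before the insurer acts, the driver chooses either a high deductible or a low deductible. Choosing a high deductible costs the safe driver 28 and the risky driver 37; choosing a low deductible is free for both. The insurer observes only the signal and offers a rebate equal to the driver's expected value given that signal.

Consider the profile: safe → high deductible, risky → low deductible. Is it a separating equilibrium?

If types separate, high deductible earns payment 100 and low deductible earns 33.
Safe: high deductible gives 100 − 28 = 72; low deductible gives 33 − 0 = 33. No deviation. ✓
Risky: low deductible gives 33 − 0 = 33; high deductible gives 100 − 37 = 63. Would deviate. ✗

No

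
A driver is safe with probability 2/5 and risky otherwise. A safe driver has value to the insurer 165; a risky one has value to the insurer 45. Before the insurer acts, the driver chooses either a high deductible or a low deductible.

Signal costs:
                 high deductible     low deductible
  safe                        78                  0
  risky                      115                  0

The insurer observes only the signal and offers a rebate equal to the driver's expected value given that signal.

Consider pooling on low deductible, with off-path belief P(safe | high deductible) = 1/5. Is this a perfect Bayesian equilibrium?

Yes

On the equilibrium path (low deductible) the insurer holds the prior 2/5 and pays 2/5·165 + 3/5·45 = 93. Off-path (high deductible) belief 1/5 gives 1/5·165 + 4/5·45 = 69.
Safe: low deductible gives 93 − 0 = 93; high deductible gives 69 − 78 = -9. Stays. ✓
Risky: low deductible gives 93 − 0 = 93; high deductible gives 69 − 115 = -46. Stays. ✓
Beliefs are Bayes-consistent on-path and both types best-respond.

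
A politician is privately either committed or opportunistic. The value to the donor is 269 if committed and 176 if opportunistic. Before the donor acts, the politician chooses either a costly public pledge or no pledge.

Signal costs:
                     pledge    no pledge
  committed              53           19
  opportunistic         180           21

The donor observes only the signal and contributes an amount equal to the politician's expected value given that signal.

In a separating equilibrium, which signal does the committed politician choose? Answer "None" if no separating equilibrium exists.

pledge

Try committed → pledge, opportunistic → no pledge:
  If types separate, pledge earns payment 269 and no pledge earns 176.
  Committed: pledge gives 269 − 53 = 216; no pledge gives 176 − 19 = 157. No deviation. ✓
  Opportunistic: no pledge gives 176 − 21 = 155; pledge gives 269 − 180 = 89. No deviation. ✓
Both hold — the committed type sends pledge.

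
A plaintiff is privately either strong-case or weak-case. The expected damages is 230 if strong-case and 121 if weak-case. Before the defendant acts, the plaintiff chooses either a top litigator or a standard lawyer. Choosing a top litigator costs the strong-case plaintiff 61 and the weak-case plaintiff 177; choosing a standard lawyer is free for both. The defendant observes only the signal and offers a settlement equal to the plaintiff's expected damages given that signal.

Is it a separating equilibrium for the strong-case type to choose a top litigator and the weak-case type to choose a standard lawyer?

If types separate, top litigator earns payment 230 and standard lawyer earns 121.
Strong-case: top litigator gives 230 − 61 = 169; standard lawyer gives 121 − 0 = 121. No deviation. ✓
Weak-case: standard lawyer gives 121 − 0 = 121; top litigator gives 230 − 177 = 53. No deviation. ✓
Both incentive constraints hold.

Yes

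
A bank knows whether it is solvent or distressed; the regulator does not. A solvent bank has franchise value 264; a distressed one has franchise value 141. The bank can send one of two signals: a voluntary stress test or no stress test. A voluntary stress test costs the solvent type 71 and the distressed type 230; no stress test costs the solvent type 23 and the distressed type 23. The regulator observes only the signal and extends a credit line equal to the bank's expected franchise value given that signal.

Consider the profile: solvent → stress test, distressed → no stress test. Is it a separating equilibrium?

Under separation the regulator infers type exactly: stress test → solvent (pays 264), no stress test → distressed (pays 141).
Solvent: stress test gives 264 − 71 = 193; no stress test gives 141 − 23 = 118. No deviation. ✓
Distressed: no stress test gives 141 − 23 = 118; stress test gives 264 − 230 = 34. No deviation. ✓
Both incentive constraints hold.

Yes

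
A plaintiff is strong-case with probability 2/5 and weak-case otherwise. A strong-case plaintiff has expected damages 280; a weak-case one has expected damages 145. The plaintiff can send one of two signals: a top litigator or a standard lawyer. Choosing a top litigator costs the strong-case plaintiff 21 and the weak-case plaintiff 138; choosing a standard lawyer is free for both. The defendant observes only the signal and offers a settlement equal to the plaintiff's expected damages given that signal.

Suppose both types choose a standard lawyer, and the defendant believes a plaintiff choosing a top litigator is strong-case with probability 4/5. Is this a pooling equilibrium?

No

At the pooled signal (standard lawyer) the defendant holds the prior 2/5 and pays 2/5·280 + 3/5·145 = 199. Off-path (top litigator) belief 4/5 gives 4/5·280 + 1/5·145 = 253.
Strong-case: standard lawyer gives 199 − 0 = 199; top litigator gives 253 − 21 = 232. Deviates. ✗
Weak-case: standard lawyer gives 199 − 0 = 199; top litigator gives 253 − 138 = 115. Stays. ✓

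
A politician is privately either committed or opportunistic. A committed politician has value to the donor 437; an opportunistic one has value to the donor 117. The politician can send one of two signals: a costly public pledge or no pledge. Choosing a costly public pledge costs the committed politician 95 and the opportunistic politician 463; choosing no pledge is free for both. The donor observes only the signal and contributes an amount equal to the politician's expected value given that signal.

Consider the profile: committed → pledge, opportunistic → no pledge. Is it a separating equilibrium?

Yes

If types separate, pledge earns payment 437 and no pledge earns 117.
Committed: pledge gives 437 − 95 = 342; no pledge gives 117 − 0 = 117. No deviation. ✓
Opportunistic: no pledge gives 117 − 0 = 117; pledge gives 437 − 463 = -26. No deviation. ✓
Both incentive constraints hold.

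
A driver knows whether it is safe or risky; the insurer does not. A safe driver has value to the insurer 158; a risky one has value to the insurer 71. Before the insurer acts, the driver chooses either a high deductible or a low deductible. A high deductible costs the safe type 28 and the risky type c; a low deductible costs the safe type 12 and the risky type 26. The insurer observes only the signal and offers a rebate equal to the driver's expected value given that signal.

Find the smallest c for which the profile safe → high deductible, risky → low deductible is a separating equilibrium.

Under separation: high deductible → safe (pays 158); low deductible → risky (pays 71).
Safe: 158 − 28 = 130 ≥ 71 − 12 = 59. Holds regardless of c. ✓
Risky: 71 − 26 ≥ 158 − c, so c ≥ 158 − 45 = 113.

113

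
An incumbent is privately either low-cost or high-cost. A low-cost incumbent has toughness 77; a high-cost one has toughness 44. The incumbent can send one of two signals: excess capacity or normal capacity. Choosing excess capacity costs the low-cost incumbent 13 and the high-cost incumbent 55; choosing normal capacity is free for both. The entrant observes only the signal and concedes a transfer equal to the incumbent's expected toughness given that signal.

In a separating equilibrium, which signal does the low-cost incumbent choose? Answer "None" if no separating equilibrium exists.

Try low-cost → excess capacity, high-cost → normal capacity:
  If types separate, excess capacity earns payment 77 and normal capacity earns 44.
  Low-cost: excess capacity gives 77 − 13 = 64; normal capacity gives 44 − 0 = 44. No deviation. ✓
  High-cost: normal capacity gives 44 − 0 = 44; excess capacity gives 77 − 55 = 22. No deviation. ✓
Both hold — the low-cost type sends excess capacity.

excess capacity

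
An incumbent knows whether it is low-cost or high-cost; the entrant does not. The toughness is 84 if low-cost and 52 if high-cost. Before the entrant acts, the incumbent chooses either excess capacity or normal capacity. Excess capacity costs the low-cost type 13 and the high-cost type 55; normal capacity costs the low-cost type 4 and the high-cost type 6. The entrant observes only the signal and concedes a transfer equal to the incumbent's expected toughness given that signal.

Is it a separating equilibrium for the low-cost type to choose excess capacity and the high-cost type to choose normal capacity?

If types separate, excess capacity earns payment 84 and normal capacity earns 52.
Low-cost: excess capacity gives 84 − 13 = 71; normal capacity gives 52 − 4 = 48. No deviation. ✓
High-cost: normal capacity gives 52 − 6 = 46; excess capacity gives 84 − 55 = 29. No deviation. ✓
Neither type gains from mimicking the other.

Yes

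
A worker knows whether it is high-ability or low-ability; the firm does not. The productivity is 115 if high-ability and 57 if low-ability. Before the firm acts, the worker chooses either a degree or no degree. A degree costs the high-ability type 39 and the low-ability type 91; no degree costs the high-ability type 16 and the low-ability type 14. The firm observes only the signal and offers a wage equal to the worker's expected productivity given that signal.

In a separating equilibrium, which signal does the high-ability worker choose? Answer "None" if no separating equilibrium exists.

Try high-ability → degree, low-ability → no degree:
  Under separation the firm infers type exactly: degree → high-ability (pays 115), no degree → low-ability (pays 57).
  High-ability: degree gives 115 − 39 = 76; no degree gives 57 − 16 = 41. No deviation. ✓
  Low-ability: no degree gives 57 − 14 = 43; degree gives 115 − 91 = 24. No deviation. ✓
Both hold — the high-ability type sends degree.

degree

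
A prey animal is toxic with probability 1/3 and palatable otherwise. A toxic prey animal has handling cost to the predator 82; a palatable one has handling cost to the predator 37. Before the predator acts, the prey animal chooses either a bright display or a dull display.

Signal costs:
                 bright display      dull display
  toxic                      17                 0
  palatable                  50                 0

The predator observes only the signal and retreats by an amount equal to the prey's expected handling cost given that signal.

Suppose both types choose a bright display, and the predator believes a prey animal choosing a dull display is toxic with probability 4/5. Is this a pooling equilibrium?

No

On the equilibrium path (bright display) the predator holds the prior 1/3 and pays 1/3·82 + 2/3·37 = 52. Off-path (dull display) belief 4/5 gives 4/5·82 + 1/5·37 = 73.
Toxic: bright display gives 52 − 17 = 35; dull display gives 73 − 0 = 73. Deviates. ✗
Palatable: bright display gives 52 − 50 = 2; dull display gives 73 − 0 = 73. Deviates. ✗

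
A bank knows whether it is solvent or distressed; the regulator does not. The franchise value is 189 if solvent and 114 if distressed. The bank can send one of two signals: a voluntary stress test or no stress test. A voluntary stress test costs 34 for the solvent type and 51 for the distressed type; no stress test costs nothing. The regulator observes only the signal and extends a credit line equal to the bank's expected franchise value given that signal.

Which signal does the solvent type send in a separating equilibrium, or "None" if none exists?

Try solvent → stress test, distressed → no stress test:
  If types separate, stress test earns payment 189 and no stress test earns 114.
  Solvent: stress test gives 189 − 34 = 155; no stress test gives 114 − 0 = 114. No deviation. ✓
  Distressed: no stress test gives 114 − 0 = 114; stress test gives 189 − 51 = 138. Would deviate. ✗
Try solvent → no stress test, distressed → stress test:
  If types separate, no stress test earns payment 189 and stress test earns 114.
  Solvent: no stress test gives 189 − 0 = 189; stress test gives 114 − 34 = 80. No deviation. ✓
  Distressed: stress test gives 114 − 51 = 63; no stress test gives 189 − 0 = 189. Would deviate. ✗
Neither assignment is incentive-compatible.

None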